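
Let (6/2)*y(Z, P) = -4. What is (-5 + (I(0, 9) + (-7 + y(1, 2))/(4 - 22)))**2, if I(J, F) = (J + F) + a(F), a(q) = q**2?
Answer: 21298225/2916 ≈ 7303.9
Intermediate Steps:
y(Z, P) = -4/3 (y(Z, P) = (1/3)*(-4) = -4/3)
I(J, F) = F + J + F**2 (I(J, F) = (J + F) + F**2 = (F + J) + F**2 = F + J + F**2)
(-5 + (I(0, 9) + (-7 + y(1, 2))/(4 - 22)))**2 = (-5 + ((9 + 0 + 9**2) + (-7 - 4/3)/(4 - 22)))**2 = (-5 + ((9 + 0 + 81) - 25/3/(-18)))**2 = (-5 + (90 - 25/3*(-1/18)))**2 = (-5 + (90 + 25/54))**2 = (-5 + 4885/54)**2 = (4615/54)**2 = 21298225/2916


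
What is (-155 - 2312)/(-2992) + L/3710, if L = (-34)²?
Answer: 6305661/5550160 ≈ 1.1361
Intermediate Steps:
L = 1156
(-155 - 2312)/(-2992) + L/3710 = (-155 - 2312)/(-2992) + 1156/3710 = -2467*(-1/2992) + 1156*(1/3710) = 2467/2992 + 578/1855 = 6305661/5550160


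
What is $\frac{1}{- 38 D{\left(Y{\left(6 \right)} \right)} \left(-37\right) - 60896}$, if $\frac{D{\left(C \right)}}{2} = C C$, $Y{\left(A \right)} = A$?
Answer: $\frac{1}{40336} \approx 2.4792 \cdot 10^{-5}$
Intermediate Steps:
$D{\left(C \right)} = 2 C^{2}$ ($D{\left(C \right)} = 2 C C = 2 C^{2}$)
$\frac{1}{- 38 D{\left(Y{\left(6 \right)} \right)} \left(-37\right) - 60896} = \frac{1}{- 38 \cdot 2 \cdot 6^{2} \left(-37\right) - 60896} = \frac{1}{- 38 \cdot 2 \cdot 36 \left(-37\right) - 60896} = \frac{1}{\left(-38\right) 72 \left(-37\right) - 60896} = \frac{1}{\left(-2736\right) \left(-37\right) - 60896} = \frac{1}{101232 - 60896} = \frac{1}{40336}$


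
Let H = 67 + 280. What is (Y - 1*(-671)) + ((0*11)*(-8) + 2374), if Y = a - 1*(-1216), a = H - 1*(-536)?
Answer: 5144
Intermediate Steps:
H = 347
a = 883 (a = 347 - 1*(-536) = 347 + 536 = 883)
Y = 2099 (Y = 883 - 1*(-1216) = 883 + 1216 = 2099)
(Y - 1*(-671)) + ((0*11)*(-8) + 2374) = (2099 - 1*(-671)) + ((0*11)*(-8) + 2374) = (2099 + 671) + (0*(-8) + 2374) = 2770 + (0 + 2374) = 2770 + 2374 = 5144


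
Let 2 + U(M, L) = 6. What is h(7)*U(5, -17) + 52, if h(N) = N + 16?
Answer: 144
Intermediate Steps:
U(M, L) = 4 (U(M, L) = -2 + 6 = 4)
h(N) = 16 + N
h(7)*U(5, -17) + 52 = (16 + 7)*4 + 52 = 23*4 + 52 = 92 + 52 = 144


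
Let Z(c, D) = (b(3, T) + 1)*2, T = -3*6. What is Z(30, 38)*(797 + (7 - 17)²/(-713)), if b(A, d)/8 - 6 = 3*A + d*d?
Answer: 3082841586/713 ≈ 4.3238e+6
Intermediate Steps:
T = -18
b(A, d) = 48 + 8*d² + 24*A (b(A, d) = 48 + 8*(3*A + d*d) = 48 + 8*(3*A + d²) = 48 + 8*(d² + 3*A) = 48 + (8*d² + 24*A) = 48 + 8*d² + 24*A)
Z(c, D) = 5426 (Z(c, D) = ((48 + 8*(-18)² + 24*3) + 1)*2 = ((48 + 8*324 + 72) + 1)*2 = ((48 + 2592 + 72) + 1)*2 = (2712 + 1)*2 = 2713*2 = 5426)
Z(30, 38)*(797 + (7 - 17)²/(-713)) = 5426*(797 + (7 - 17)²/(-713)) = 5426*(797 + (-10)²*(-1/713)) = 5426*(797 + 100*(-1/713)) = 5426*(797 - 100/713) = 5426*(568161/713) = 3082841586/713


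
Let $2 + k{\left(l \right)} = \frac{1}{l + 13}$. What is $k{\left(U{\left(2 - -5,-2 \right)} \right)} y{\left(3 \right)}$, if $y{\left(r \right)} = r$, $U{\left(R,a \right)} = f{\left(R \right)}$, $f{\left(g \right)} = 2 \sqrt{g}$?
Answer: $- \frac{269}{47} - \frac{2 \sqrt{7}}{47} \approx -5.836$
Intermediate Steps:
$U{\left(R,a \right)} = 2 \sqrt{R}$
$k{\left(l \right)} = -2 + \frac{1}{13 + l}$ ($k{\left(l \right)} = -2 + \frac{1}{l + 13} = -2 + \frac{1}{13 + l}$)
$k{\left(U{\left(2 - -5,-2 \right)} \right)} y{\left(3 \right)} = \frac{-25 - 2 \cdot 2 \sqrt{2 - -5}}{13 + 2 \sqrt{2 - -5}} \cdot 3 = \frac{-25 - 2 \cdot 2 \sqrt{2 + 5}}{13 + 2 \sqrt{2 + 5}} \cdot 3 = \frac{-25 - 2 \cdot 2 \sqrt{7}}{13 + 2 \sqrt{7}} \cdot 3 = \frac{-25 - 4 \sqrt{7}}{13 + 2 \sqrt{7}} \cdot 3 = \frac{3 \left(-25 - 4 \sqrt{7}\right)}{13 + 2 \sqrt{7}}$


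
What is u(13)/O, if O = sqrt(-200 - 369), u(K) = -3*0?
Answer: 0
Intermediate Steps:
u(K) = 0
O = I*sqrt(569) (O = sqrt(-569) = I*sqrt(569) ≈ 23.854*I)
u(13)/O = 0/((I*sqrt(569))) = 0*(-I*sqrt(569)/569) = 0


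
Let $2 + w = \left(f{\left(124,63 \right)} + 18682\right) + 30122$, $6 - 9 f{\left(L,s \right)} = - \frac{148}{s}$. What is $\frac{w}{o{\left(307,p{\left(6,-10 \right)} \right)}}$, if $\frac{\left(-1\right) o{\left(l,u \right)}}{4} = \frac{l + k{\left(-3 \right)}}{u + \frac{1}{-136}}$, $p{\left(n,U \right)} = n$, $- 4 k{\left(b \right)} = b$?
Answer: $- \frac{5638019225}{23731218} \approx -237.58$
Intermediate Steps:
$k{\left(b \right)} = - \frac{b}{4}$
$f{\left(L,s \right)} = \frac{2}{3} + \frac{148}{9 s}$ ($f{\left(L,s \right)} = \frac{2}{3} - \frac{\left(-148\right) \frac{1}{s}}{9} = \frac{2}{3} + \frac{148}{9 s}$)
$o{\left(l,u \right)} = - \frac{4 \left(\frac{3}{4} + l\right)}{- \frac{1}{136} + u}$ ($o{\left(l,u \right)} = - 4 \frac{l - - \frac{3}{4}}{u + \frac{1}{-136}} = - 4 \frac{l + \frac{3}{4}}{u - \frac{1}{136}} = - 4 \frac{\frac{3}{4} + l}{- \frac{1}{136} + u} = - \frac{4 \left(\frac{3}{4} + l\right)}{- \frac{1}{136} + u}$)
$w = \frac{27671260}{567}$ ($w = -2 + \left(\left(\frac{2 \left(74 + 3 \cdot 63\right)}{9 \cdot 63} + 18682\right) + 30122\right) = -2 + \left(\left(\frac{2}{9} \cdot \frac{1}{63} \left(74 + 189\right) + 18682\right) + 30122\right) = -2 + \left(\left(\frac{2}{9} \cdot \frac{1}{63} \cdot 263 + 18682\right) + 30122\right) = -2 + \left(\left(\frac{526}{567} + 18682\right) + 30122\right) = -2 + \left(\frac{10593220}{567} + 30122\right) = -2 + \frac{27672394}{567} = \frac{27671260}{567} \approx 48803.0$)
$\frac{w}{o{\left(307,p{\left(6,-10 \right)} \right)}} = \frac{27671260}{567 \frac{136 \left(-3 - 1228\right)}{-1 + 136 \cdot 6}} = \frac{27671260}{567 \frac{136 \left(-3 - 1228\right)}{-1 + 816}} = \frac{27671260}{567 \cdot 136 \cdot \frac{1}{815} \left(-1231\right)} = \frac{27671260}{567 \left(- \frac{167416}{815}\right)} = \frac{27671260}{567} \left(- \frac{815}{167416}\right) = - \frac{5638019225}{23731218}$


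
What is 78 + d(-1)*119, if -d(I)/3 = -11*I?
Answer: -3849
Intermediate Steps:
d(I) = 33*I (d(I) = -(-33)*I = 33*I)
78 + d(-1)*119 = 78 + (33*(-1))*119 = 78 - 33*119 = 78 - 3927 = -3849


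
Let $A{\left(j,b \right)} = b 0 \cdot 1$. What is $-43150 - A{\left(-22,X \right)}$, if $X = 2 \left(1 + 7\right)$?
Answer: $-43150$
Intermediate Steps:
$X = 16$ ($X = 2 \cdot 8 = 16$)
$A{\left(j,b \right)} = 0$ ($A{\left(j,b \right)} = 0 \cdot 1 = 0$)
$-43150 - A{\left(-22,X \right)} = -43150 - 0 = -43150 + 0 = -43150$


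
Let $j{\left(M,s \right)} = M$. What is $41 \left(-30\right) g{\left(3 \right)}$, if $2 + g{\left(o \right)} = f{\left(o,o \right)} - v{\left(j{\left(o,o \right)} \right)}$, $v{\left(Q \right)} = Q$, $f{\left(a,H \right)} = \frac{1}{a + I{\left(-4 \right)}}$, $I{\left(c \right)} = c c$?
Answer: $\frac{115620}{19} \approx 6085.3$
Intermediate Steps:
$I{\left(c \right)} = c^{2}$
$f{\left(a,H \right)} = \frac{1}{16 + a}$ ($f{\left(a,H \right)} = \frac{1}{a + \left(-4\right)^{2}} = \frac{1}{a + 16} = \frac{1}{16 + a}$)
$g{\left(o \right)} = -2 + \frac{1}{16 + o} - o$ ($g{\left(o \right)} = -2 - \left(o - \frac{1}{16 + o}\right) = -2 + \frac{1}{16 + o} - o$)
$41 \left(-30\right) g{\left(3 \right)} = 41 \left(-30\right) \frac{1 - \left(2 + 3\right) \left(16 + 3\right)}{16 + 3} = - 1230 \frac{1 - 5 \cdot 19}{19} = - 1230 \frac{1 - 95}{19} = - 1230 \cdot \frac{1}{19} \left(-94\right) = \left(-1230\right) \left(- \frac{94}{19}\right) = \frac{115620}{19}$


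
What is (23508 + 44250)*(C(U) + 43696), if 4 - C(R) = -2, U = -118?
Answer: 2961160116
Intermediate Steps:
C(R) = 6 (C(R) = 4 - 1*(-2) = 4 + 2 = 6)
(23508 + 44250)*(C(U) + 43696) = (23508 + 44250)*(6 + 43696) = 67758*43702 = 2961160116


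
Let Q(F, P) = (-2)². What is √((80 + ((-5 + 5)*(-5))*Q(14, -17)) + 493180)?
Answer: 2*√123315 ≈ 702.32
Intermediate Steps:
Q(F, P) = 4
√((80 + ((-5 + 5)*(-5))*Q(14, -17)) + 493180) = √((80 + ((-5 + 5)*(-5))*4) + 493180) = √((80 + (0*(-5))*4) + 493180) = √((80 + 0*4) + 493180) = √((80 + 0) + 493180) = √(80 + 493180) = √493260 = 2*√123315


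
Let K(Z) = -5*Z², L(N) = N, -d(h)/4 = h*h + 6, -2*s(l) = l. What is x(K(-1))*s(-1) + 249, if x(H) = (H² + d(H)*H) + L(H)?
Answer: 569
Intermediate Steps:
s(l) = -l/2
d(h) = -24 - 4*h² (d(h) = -4*(h*h + 6) = -4*(h² + 6) = -4*(6 + h²) = -24 - 4*h²)
x(H) = H + H² + H*(-24 - 4*H²) (x(H) = (H² + (-24 - 4*H²)*H) + H = (H² + H*(-24 - 4*H²)) + H = H + H² + H*(-24 - 4*H²))
x(K(-1))*s(-1) + 249 = ((-5*(-1)²)*(-23 - 5*(-1)² - 4*(-5*(-1)²)²))*(-½*(-1)) + 249 = ((-5*1)*(-23 - 5*1 - 4*(-5*1)²))*(½) + 249 = -5*(-23 - 5 - 4*(-5)²)*(½) + 249 = -5*(-23 - 5 - 4*25)*(½) + 249 = -5*(-23 - 5 - 100)*(½) + 249 = -5*(-128)*(½) + 249 = 640*(½) + 249 = 320 + 249 = 569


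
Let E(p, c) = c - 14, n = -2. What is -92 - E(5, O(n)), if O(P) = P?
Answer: -76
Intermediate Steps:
E(p, c) = -14 + c
-92 - E(5, O(n)) = -92 - (-14 - 2) = -92 - 1*(-16) = -92 + 16 = -76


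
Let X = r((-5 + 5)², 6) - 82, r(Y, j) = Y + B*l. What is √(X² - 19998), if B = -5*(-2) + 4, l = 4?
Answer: I*√19322 ≈ 139.0*I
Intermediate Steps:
B = 14 (B = 10 + 4 = 14)
r(Y, j) = 56 + Y (r(Y, j) = Y + 14*4 = Y + 56 = 56 + Y)
X = -26 (X = (56 + (-5 + 5)²) - 82 = (56 + 0²) - 82 = (56 + 0) - 82 = 56 - 82 = -26)
√(X² - 19998) = √((-26)² - 19998) = √(676 - 19998) = √(-19322) = I*√19322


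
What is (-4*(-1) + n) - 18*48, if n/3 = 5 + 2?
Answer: -839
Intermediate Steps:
n = 21 (n = 3*(5 + 2) = 3*7 = 21)
(-4*(-1) + n) - 18*48 = (-4*(-1) + 21) - 18*48 = (4 + 21) - 864 = 25 - 864 = -839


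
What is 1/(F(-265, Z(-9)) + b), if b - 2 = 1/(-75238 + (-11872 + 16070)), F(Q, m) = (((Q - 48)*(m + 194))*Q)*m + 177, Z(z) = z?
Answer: -71040/9810854595841 ≈ -7.2410e-9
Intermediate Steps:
F(Q, m) = 177 + Q*m*(-48 + Q)*(194 + m) (F(Q, m) = (((-48 + Q)*(194 + m))*Q)*m + 177 = (Q*(-48 + Q)*(194 + m))*m + 177 = Q*m*(-48 + Q)*(194 + m) + 177 = 177 + Q*m*(-48 + Q)*(194 + m))
b = 142079/71040 (b = 2 + 1/(-75238 + (-11872 + 16070)) = 2 + 1/(-75238 + 4198) = 2 + 1/(-71040) = 2 - 1/71040 = 142079/71040 ≈ 2.0000)
1/(F(-265, Z(-9)) + b) = 1/((177 + (-265)²*(-9)² - 9312*(-265)*(-9) - 48*(-265)*(-9)² + 194*(-9)*(-265)²) + 142079/71040) = 1/((177 + 70225*81 - 22209120 - 48*(-265)*81 + 194*(-9)*70225) + 142079/71040) = 1/((177 + 5688225 - 22209120 + 1030320 - 122612850) + 142079/71040) = 1/(-138103248 + 142079/71040) = 1/(-9810854595841/71040) = -71040/9810854595841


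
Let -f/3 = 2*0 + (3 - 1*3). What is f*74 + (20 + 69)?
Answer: 89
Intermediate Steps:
f = 0 (f = -3*(2*0 + (3 - 1*3)) = -3*(0 + (3 - 3)) = -3*(0 + 0) = -3*0 = 0)
f*74 + (20 + 69) = 0*74 + (20 + 69) = 0 + 89 = 89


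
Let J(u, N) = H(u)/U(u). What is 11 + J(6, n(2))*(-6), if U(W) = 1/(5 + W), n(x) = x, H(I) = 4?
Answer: -253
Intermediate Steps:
J(u, N) = 20 + 4*u (J(u, N) = 4/(1/(5 + u)) = 4*(5 + u) = 20 + 4*u)
11 + J(6, n(2))*(-6) = 11 + (20 + 4*6)*(-6) = 11 + (20 + 24)*(-6) = 11 + 44*(-6) = 11 - 264 = -253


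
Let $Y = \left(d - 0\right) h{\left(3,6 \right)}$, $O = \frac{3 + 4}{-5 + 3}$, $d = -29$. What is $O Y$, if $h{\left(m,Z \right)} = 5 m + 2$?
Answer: $\frac{3451}{2} \approx 1725.5$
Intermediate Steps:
$h{\left(m,Z \right)} = 2 + 5 m$
$O = - \frac{7}{2}$ ($O = \frac{7}{-2} = 7 \left(- \frac{1}{2}\right) = - \frac{7}{2} \approx -3.5$)
$Y = -493$ ($Y = \left(-29 - 0\right) \left(2 + 5 \cdot 3\right) = \left(-29 + \left(3 - 3\right)\right) \left(2 + 15\right) = \left(-29 + 0\right) 17 = \left(-29\right) 17 = -493$)
$O Y = \left(- \frac{7}{2}\right) \left(-493\right) = \frac{3451}{2}$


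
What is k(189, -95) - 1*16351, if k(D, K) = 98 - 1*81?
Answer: -16334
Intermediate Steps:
k(D, K) = 17 (k(D, K) = 98 - 81 = 17)
k(189, -95) - 1*16351 = 17 - 1*16351 = 17 - 16351 = -16334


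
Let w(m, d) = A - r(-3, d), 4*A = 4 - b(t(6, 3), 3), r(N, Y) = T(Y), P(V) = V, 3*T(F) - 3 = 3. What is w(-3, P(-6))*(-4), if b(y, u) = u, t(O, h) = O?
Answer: 7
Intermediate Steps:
T(F) = 2 (T(F) = 1 + (⅓)*3 = 1 + 1 = 2)
r(N, Y) = 2
A = ¼ (A = (4 - 1*3)/4 = (4 - 3)/4 = (¼)*1 = ¼ ≈ 0.25000)
w(m, d) = -7/4 (w(m, d) = ¼ - 1*2 = ¼ - 2 = -7/4)
w(-3, P(-6))*(-4) = -7/4*(-4) = 7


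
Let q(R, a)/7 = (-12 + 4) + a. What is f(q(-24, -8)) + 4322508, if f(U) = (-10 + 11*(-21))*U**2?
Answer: 1299404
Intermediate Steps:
q(R, a) = -56 + 7*a (q(R, a) = 7*((-12 + 4) + a) = 7*(-8 + a) = -56 + 7*a)
f(U) = -241*U**2 (f(U) = (-10 - 231)*U**2 = -241*U**2)
f(q(-24, -8)) + 4322508 = -241*(-56 + 7*(-8))**2 + 4322508 = -241*(-56 - 56)**2 + 4322508 = -241*(-112)**2 + 4322508 = -241*12544 + 4322508 = -3023104 + 4322508 = 1299404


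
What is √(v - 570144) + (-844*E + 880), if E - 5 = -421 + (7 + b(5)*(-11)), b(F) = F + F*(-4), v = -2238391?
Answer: 206816 + I*√2808535 ≈ 2.0682e+5 + 1675.9*I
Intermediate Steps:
b(F) = -3*F (b(F) = F - 4*F = -3*F)
E = -244 (E = 5 + (-421 + (7 - 3*5*(-11))) = 5 + (-421 + (7 - 15*(-11))) = 5 + (-421 + (7 + 165)) = 5 + (-421 + 172) = 5 - 249 = -244)
√(v - 570144) + (-844*E + 880) = √(-2238391 - 570144) + (-844*(-244) + 880) = √(-2808535) + (205936 + 880) = I*√2808535 + 206816 = 206816 + I*√2808535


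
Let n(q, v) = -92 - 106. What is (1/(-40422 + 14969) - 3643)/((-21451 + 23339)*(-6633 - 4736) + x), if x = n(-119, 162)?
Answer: 9272528/54634533611 ≈ 0.00016972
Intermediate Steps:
n(q, v) = -198
x = -198
(1/(-40422 + 14969) - 3643)/((-21451 + 23339)*(-6633 - 4736) + x) = (1/(-40422 + 14969) - 3643)/((-21451 + 23339)*(-6633 - 4736) - 198) = (1/(-25453) - 3643)/(1888*(-11369) - 198) = (-1/25453 - 3643)/(-21464672 - 198) = -92725280/25453/(-21464870) = -92725280/25453*(-1/21464870) = 9272528/54634533611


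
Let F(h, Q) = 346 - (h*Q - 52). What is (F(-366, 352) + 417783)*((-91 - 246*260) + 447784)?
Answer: 209906939529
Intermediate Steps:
F(h, Q) = 398 - Q*h (F(h, Q) = 346 - (Q*h - 52) = 346 - (-52 + Q*h) = 346 + (52 - Q*h) = 398 - Q*h)
(F(-366, 352) + 417783)*((-91 - 246*260) + 447784) = ((398 - 1*352*(-366)) + 417783)*((-91 - 246*260) + 447784) = ((398 + 128832) + 417783)*((-91 - 63960) + 447784) = (129230 + 417783)*(-64051 + 447784) = 547013*383733 = 209906939529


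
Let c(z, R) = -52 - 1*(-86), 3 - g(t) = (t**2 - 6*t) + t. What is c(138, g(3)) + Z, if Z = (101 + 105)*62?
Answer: 12806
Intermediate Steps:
Z = 12772 (Z = 206*62 = 12772)
g(t) = 3 - t**2 + 5*t (g(t) = 3 - ((t**2 - 6*t) + t) = 3 - (t**2 - 5*t) = 3 + (-t**2 + 5*t) = 3 - t**2 + 5*t)
c(z, R) = 34 (c(z, R) = -52 + 86 = 34)
c(138, g(3)) + Z = 34 + 12772 = 12806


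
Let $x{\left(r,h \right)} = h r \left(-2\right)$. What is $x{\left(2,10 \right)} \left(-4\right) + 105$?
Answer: $265$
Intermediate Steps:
$x{\left(r,h \right)} = - 2 h r$
$x{\left(2,10 \right)} \left(-4\right) + 105 = \left(-2\right) 10 \cdot 2 \left(-4\right) + 105 = \left(-40\right) \left(-4\right) + 105 = 160 + 105 = 265$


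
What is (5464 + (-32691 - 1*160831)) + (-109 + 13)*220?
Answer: -209178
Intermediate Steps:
(5464 + (-32691 - 1*160831)) + (-109 + 13)*220 = (5464 + (-32691 - 160831)) - 96*220 = (5464 - 193522) - 21120 = -188058 - 21120 = -209178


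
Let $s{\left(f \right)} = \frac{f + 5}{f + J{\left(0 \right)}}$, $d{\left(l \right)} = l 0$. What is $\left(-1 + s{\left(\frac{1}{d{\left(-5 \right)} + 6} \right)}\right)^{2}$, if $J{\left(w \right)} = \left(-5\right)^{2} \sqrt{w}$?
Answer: $900$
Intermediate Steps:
$d{\left(l \right)} = 0$
$J{\left(w \right)} = 25 \sqrt{w}$
$s{\left(f \right)} = \frac{5 + f}{f}$ ($s{\left(f \right)} = \frac{f + 5}{f + 25 \sqrt{0}} = \frac{5 + f}{f + 25 \cdot 0} = \frac{5 + f}{f + 0} = \frac{5 + f}{f}$)
$\left(-1 + s{\left(\frac{1}{d{\left(-5 \right)} + 6} \right)}\right)^{2} = \left(-1 + \frac{5 + \frac{1}{0 + 6}}{\frac{1}{0 + 6}}\right)^{2} = \left(-1 + \frac{5 + \frac{1}{6}}{\frac{1}{6}}\right)^{2} = \left(-1 + \frac{1}{\frac{1}{6}} \left(5 + \frac{1}{6}\right)\right)^{2} = \left(-1 + 6 \cdot \frac{31}{6}\right)^{2} = \left(-1 + 31\right)^{2} = 30^{2} = 900$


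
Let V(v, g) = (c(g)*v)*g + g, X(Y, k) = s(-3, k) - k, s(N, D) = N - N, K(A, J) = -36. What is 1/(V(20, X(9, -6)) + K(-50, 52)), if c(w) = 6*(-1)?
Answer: -1/750 ≈ -0.0013333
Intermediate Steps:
c(w) = -6
s(N, D) = 0
X(Y, k) = -k (X(Y, k) = 0 - k = -k)
V(v, g) = g - 6*g*v (V(v, g) = (-6*v)*g + g = -6*g*v + g = g - 6*g*v)
1/(V(20, X(9, -6)) + K(-50, 52)) = 1/((-1*(-6))*(1 - 6*20) - 36) = 1/(6*(1 - 120) - 36) = 1/(6*(-119) - 36) = 1/(-714 - 36) = 1/(-750) = -1/750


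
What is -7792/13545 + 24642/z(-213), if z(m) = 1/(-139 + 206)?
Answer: 22362976838/13545 ≈ 1.6510e+6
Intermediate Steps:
z(m) = 1/67
-7792/13545 + 24642/z(-213) = -7792/13545 + 24642/(1/67) = -7792*1/13545 + 24642*67 = -7792/13545 + 1651014 = 22362976838/13545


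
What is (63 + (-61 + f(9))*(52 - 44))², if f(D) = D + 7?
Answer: 88209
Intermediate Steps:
f(D) = 7 + D
(63 + (-61 + f(9))*(52 - 44))² = (63 + (-61 + (7 + 9))*(52 - 44))² = (63 + (-61 + 16)*8)² = (63 - 45*8)² = (63 - 360)² = (-297)² = 88209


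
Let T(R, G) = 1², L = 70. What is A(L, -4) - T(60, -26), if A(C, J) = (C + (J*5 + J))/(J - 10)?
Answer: -30/7 ≈ -4.2857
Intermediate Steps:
A(C, J) = (C + 6*J)/(-10 + J) (A(C, J) = (C + (5*J + J))/(-10 + J) = (C + 6*J)/(-10 + J))
T(R, G) = 1
A(L, -4) - T(60, -26) = (70 + 6*(-4))/(-10 - 4) - 1*1 = (70 - 24)/(-14) - 1 = -1/14*46 - 1 = -23/7 - 1 = -30/7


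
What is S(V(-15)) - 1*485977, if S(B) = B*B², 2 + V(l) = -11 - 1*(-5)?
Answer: -486489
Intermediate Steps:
V(l) = -8 (V(l) = -2 + (-11 - 1*(-5)) = -2 + (-11 + 5) = -2 - 6 = -8)
S(B) = B³
S(V(-15)) - 1*485977 = (-8)³ - 1*485977 = -512 - 485977 = -486489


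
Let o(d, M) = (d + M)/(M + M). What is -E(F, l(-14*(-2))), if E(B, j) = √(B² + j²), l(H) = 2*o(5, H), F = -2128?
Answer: -√3550254145/28 ≈ -2128.0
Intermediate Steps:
o(d, M) = (M + d)/(2*M) (o(d, M) = (M + d)/((2*M)) = (M + d)*(1/(2*M)) = (M + d)/(2*M))
l(H) = (5 + H)/H (l(H) = 2*((H + 5)/(2*H)) = 2*((5 + H)/(2*H)) = (5 + H)/H)
-E(F, l(-14*(-2))) = -√((-2128)² + ((5 - 14*(-2))/((-14*(-2))))²) = -√(4528384 + ((5 + 28)/28)²) = -√(4528384 + ((1/28)*33)²) = -√(4528384 + (33/28)²) = -√(4528384 + 1089/784) = -√(3550254145/784) = -√3550254145/28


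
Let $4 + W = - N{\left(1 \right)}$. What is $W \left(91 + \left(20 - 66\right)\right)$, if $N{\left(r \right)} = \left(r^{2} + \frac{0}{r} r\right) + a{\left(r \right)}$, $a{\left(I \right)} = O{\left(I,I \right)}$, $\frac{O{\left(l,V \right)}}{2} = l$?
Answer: $-315$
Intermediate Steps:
$O{\left(l,V \right)} = 2 l$
$a{\left(I \right)} = 2 I$
$N{\left(r \right)} = r^{2} + 2 r$ ($N{\left(r \right)} = \left(r^{2} + \frac{0}{r} r\right) + 2 r = \left(r^{2} + 0 r\right) + 2 r = \left(r^{2} + 0\right) + 2 r = r^{2} + 2 r$)
$W = -7$ ($W = -4 - 1 \left(2 + 1\right) = -4 - 1 \cdot 3 = -4 - 3 = -7$)
$W \left(91 + \left(20 - 66\right)\right) = - 7 \left(91 + \left(20 - 66\right)\right) = - 7 \left(91 - 46\right) = \left(-7\right) 45 = -315$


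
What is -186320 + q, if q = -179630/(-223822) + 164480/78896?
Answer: -102815957508275/551833141 ≈ -1.8632e+5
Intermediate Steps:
q = 1593322845/551833141 (q = -179630*(-1/223822) + 164480*(1/78896) = 89815/111911 + 10280/4931 = 1593322845/551833141 ≈ 2.8873)
-186320 + q = -186320 + 1593322845/551833141 = -102815957508275/551833141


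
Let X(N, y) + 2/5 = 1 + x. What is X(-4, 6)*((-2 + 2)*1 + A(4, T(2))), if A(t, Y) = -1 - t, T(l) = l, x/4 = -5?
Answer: 97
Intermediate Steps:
x = -20 (x = 4*(-5) = -20)
X(N, y) = -97/5 (X(N, y) = -⅖ + (1 - 20) = -⅖ - 19 = -97/5)
X(-4, 6)*((-2 + 2)*1 + A(4, T(2))) = -97*((-2 + 2)*1 + (-1 - 1*4))/5 = -97*(0*1 + (-1 - 4))/5 = -97*(0 - 5)/5 = -97/5*(-5) = 97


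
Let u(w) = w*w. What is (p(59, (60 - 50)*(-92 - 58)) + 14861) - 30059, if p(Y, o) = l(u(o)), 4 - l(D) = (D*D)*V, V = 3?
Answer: -15187500015194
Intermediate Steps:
u(w) = w**2
l(D) = 4 - 3*D**2 (l(D) = 4 - D*D*3 = 4 - D**2*3 = 4 - 3*D**2)
p(Y, o) = 4 - 3*o**4
(p(59, (60 - 50)*(-92 - 58)) + 14861) - 30059 = ((4 - 3*(-92 - 58)**4*(60 - 50)**4) + 14861) - 30059 = ((4 - 3*(10*(-150))**4) + 14861) - 30059 = ((4 - 3*(-1500)**4) + 14861) - 30059 = ((4 - 3*5062500000000) + 14861) - 30059 = ((4 - 15187500000000) + 14861) - 30059 = (-15187499999996 + 14861) - 30059 = -15187499985135 - 30059 = -15187500015194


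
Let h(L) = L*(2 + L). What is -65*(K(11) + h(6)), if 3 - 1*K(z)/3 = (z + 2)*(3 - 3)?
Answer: -3705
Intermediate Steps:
K(z) = 9 (K(z) = 9 - 3*(z + 2)*(3 - 3) = 9 - 3*(2 + z)*0 = 9 - 3*0 = 9 + 0 = 9)
-65*(K(11) + h(6)) = -65*(9 + 6*(2 + 6)) = -65*(9 + 6*8) = -65*(9 + 48) = -65*57 = -3705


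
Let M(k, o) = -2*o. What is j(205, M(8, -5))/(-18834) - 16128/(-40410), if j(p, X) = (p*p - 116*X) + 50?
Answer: -74978911/42282330 ≈ -1.7733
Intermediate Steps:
j(p, X) = 50 + p**2 - 116*X (j(p, X) = (p**2 - 116*X) + 50 = 50 + p**2 - 116*X)
j(205, M(8, -5))/(-18834) - 16128/(-40410) = (50 + 205**2 - (-232)*(-5))/(-18834) - 16128/(-40410) = (50 + 42025 - 116*10)*(-1/18834) - 16128*(-1/40410) = (50 + 42025 - 1160)*(-1/18834) + 896/2245 = 40915*(-1/18834) + 896/2245 = -40915/18834 + 896/2245 = -74978911/42282330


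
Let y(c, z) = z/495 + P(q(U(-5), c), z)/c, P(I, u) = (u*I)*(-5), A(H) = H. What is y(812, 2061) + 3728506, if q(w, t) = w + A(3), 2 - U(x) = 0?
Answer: 166512430033/44660 ≈ 3.7284e+6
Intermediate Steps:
U(x) = 2 (U(x) = 2 - 1*0 = 2 + 0 = 2)
q(w, t) = 3 + w (q(w, t) = w + 3 = 3 + w)
P(I, u) = -5*I*u (P(I, u) = (I*u)*(-5) = -5*I*u)
y(c, z) = z/495 - 25*z/c (y(c, z) = z/495 + (-5*(3 + 2)*z)/c = z*(1/495) + (-5*5*z)/c = z/495 + (-25*z)/c = z/495 - 25*z/c)
y(812, 2061) + 3728506 = (1/495)*2061*(-12375 + 812)/812 + 3728506 = (1/495)*2061*(1/812)*(-11563) + 3728506 = -2647927/44660 + 3728506 = 166512430033/44660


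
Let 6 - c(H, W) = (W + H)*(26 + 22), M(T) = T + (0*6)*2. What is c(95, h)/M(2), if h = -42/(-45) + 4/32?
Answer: -11512/5 ≈ -2302.4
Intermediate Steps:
M(T) = T (M(T) = T + 0*2 = T + 0 = T)
h = 127/120 (h = -42*(-1/45) + 4*(1/32) = 14/15 + ⅛ = 127/120 ≈ 1.0583)
c(H, W) = 6 - 48*H - 48*W (c(H, W) = 6 - (W + H)*(26 + 22) = 6 - (H + W)*48 = 6 - (48*H + 48*W) = 6 + (-48*H - 48*W) = 6 - 48*H - 48*W)
c(95, h)/M(2) = (6 - 48*95 - 48*127/120)/2 = (6 - 4560 - 254/5)*(½) = -23024/5*½ = -11512/5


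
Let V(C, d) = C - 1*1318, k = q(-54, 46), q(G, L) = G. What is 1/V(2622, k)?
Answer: 1/1304 ≈ 0.00076687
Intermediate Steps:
k = -54
V(C, d) = -1318 + C (V(C, d) = C - 1318 = -1318 + C)
1/V(2622, k) = 1/(-1318 + 2622) = 1/1304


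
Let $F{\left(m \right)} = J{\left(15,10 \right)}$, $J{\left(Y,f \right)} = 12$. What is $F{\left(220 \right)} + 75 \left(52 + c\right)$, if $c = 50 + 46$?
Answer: $11112$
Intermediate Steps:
$c = 96$
$F{\left(m \right)} = 12$
$F{\left(220 \right)} + 75 \left(52 + c\right) = 12 + 75 \left(52 + 96\right) = 12 + 75 \cdot 148 = 12 + 11100 = 11112$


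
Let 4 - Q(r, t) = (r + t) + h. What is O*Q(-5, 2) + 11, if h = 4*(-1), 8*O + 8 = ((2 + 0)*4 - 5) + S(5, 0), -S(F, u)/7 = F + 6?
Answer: -407/4 ≈ -101.75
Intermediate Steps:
S(F, u) = -42 - 7*F (S(F, u) = -7*(F + 6) = -7*(6 + F) = -42 - 7*F)
O = -41/4 (O = -1 + (((2 + 0)*4 - 5) + (-42 - 7*5))/8 = -1 + ((2*4 - 5) + (-42 - 35))/8 = -1 + ((8 - 5) - 77)/8 = -1 + (3 - 77)/8 = -1 + (⅛)*(-74) = -1 - 37/4 = -41/4 ≈ -10.250)
h = -4
Q(r, t) = 8 - r - t (Q(r, t) = 4 - ((r + t) - 4) = 4 - (-4 + r + t) = 4 + (4 - r - t) = 8 - r - t)
O*Q(-5, 2) + 11 = -41*(8 - 1*(-5) - 1*2)/4 + 11 = -41*(8 + 5 - 2)/4 + 11 = -41/4*11 + 11 = -451/4 + 11 = -407/4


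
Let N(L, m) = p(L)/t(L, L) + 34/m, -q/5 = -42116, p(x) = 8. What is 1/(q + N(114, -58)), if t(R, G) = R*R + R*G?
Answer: 94221/19841002976 ≈ 4.7488e-6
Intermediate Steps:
t(R, G) = R² + G*R
q = 210580 (q = -5*(-42116) = 210580)
N(L, m) = 4/L² + 34/m (N(L, m) = 8/((L*(L + L))) + 34/m = 8/((L*(2*L))) + 34/m = 8/((2*L²)) + 34/m = 8*(1/(2*L²)) + 34/m = 4/L² + 34/m)
1/(q + N(114, -58)) = 1/(210580 + (4/114² + 34/(-58))) = 1/(210580 + (4*(1/12996) + 34*(-1/58))) = 1/(210580 + (1/3249 - 17/29)) = 1/(210580 - 55204/94221) = 1/(19841002976/94221) = 94221/19841002976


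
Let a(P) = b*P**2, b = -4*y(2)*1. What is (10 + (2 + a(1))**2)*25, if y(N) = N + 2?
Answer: 5150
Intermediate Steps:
y(N) = 2 + N
b = -16 (b = -4*(2 + 2)*1 = -4*4*1 = -16*1 = -16)
a(P) = -16*P**2
(10 + (2 + a(1))**2)*25 = (10 + (2 - 16*1**2)**2)*25 = (10 + (2 - 16*1)**2)*25 = (10 + (2 - 16)**2)*25 = (10 + (-14)**2)*25 = (10 + 196)*25 = 206*25 = 5150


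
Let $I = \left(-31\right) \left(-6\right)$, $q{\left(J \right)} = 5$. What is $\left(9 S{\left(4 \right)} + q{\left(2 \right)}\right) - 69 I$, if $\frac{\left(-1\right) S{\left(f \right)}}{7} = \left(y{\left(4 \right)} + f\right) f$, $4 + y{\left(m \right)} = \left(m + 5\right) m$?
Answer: $-21901$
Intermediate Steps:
$y{\left(m \right)} = -4 + m \left(5 + m\right)$ ($y{\left(m \right)} = -4 + \left(m + 5\right) m = -4 + \left(5 + m\right) m = -4 + m \left(5 + m\right)$)
$I = 186$
$S{\left(f \right)} = - 7 f \left(32 + f\right)$ ($S{\left(f \right)} = - 7 \left(\left(-4 + 4^{2} + 5 \cdot 4\right) + f\right) f = - 7 \left(\left(-4 + 16 + 20\right) + f\right) f = - 7 \left(32 + f\right) f = - 7 f \left(32 + f\right)$)
$\left(9 S{\left(4 \right)} + q{\left(2 \right)}\right) - 69 I = \left(9 \left(\left(-7\right) 4 \left(32 + 4\right)\right) + 5\right) - 12834 = \left(9 \left(\left(-7\right) 4 \cdot 36\right) + 5\right) - 12834 = \left(9 \left(-1008\right) + 5\right) - 12834 = \left(-9072 + 5\right) - 12834 = -9067 - 12834 = -21901$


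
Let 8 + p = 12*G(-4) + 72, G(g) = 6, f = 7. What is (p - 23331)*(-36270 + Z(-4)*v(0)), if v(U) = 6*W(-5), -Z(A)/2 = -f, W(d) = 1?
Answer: 839334270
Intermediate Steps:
Z(A) = 14 (Z(A) = -(-2)*7 = -2*(-7) = 14)
p = 136 (p = -8 + (12*6 + 72) = -8 + (72 + 72) = -8 + 144 = 136)
v(U) = 6 (v(U) = 6*1 = 6)
(p - 23331)*(-36270 + Z(-4)*v(0)) = (136 - 23331)*(-36270 + 14*6) = -23195*(-36270 + 84) = -23195*(-36186) = 839334270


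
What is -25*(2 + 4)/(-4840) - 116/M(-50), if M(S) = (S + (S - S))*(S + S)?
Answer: 2357/302500 ≈ 0.0077917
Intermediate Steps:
M(S) = 2*S**2 (M(S) = (S + 0)*(2*S) = S*(2*S) = 2*S**2)
-25*(2 + 4)/(-4840) - 116/M(-50) = -25*(2 + 4)/(-4840) - 116/(2*(-50)**2) = -25*6*(-1/4840) - 116/(2*2500) = -150*(-1/4840) - 116/5000 = 15/484 - 116*1/5000 = 15/484 - 29/1250 = 2357/302500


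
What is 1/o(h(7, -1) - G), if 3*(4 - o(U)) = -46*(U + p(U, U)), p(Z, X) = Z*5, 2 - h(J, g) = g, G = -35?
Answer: 1/3500 ≈ 0.00028571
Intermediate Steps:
h(J, g) = 2 - g
p(Z, X) = 5*Z
o(U) = 4 + 92*U (o(U) = 4 - (-46)*(U + 5*U)/3 = 4 - (-46)*6*U/3 = 4 - (-92)*U = 4 + 92*U)
1/o(h(7, -1) - G) = 1/(4 + 92*((2 - 1*(-1)) - 1*(-35))) = 1/(4 + 92*((2 + 1) + 35)) = 1/(4 + 92*(3 + 35)) = 1/(4 + 92*38) = 1/(4 + 3496) = 1/3500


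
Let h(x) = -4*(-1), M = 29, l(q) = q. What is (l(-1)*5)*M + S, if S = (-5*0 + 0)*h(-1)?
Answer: -145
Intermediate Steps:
h(x) = 4
S = 0 (S = (-5*0 + 0)*4 = (0 + 0)*4 = 0*4 = 0)
(l(-1)*5)*M + S = -1*5*29 + 0 = -5*29 + 0 = -145 + 0 = -145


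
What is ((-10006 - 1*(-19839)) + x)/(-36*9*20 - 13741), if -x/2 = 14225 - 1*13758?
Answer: -8899/20221 ≈ -0.44009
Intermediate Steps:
x = -934 (x = -2*(14225 - 1*13758) = -2*(14225 - 13758) = -2*467 = -934)
((-10006 - 1*(-19839)) + x)/(-36*9*20 - 13741) = ((-10006 - 1*(-19839)) - 934)/(-36*9*20 - 13741) = ((-10006 + 19839) - 934)/(-324*20 - 13741) = (9833 - 934)/(-6480 - 13741) = 8899/(-20221) = 8899*(-1/20221) = -8899/20221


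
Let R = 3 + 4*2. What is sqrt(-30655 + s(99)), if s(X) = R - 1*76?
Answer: 32*I*sqrt(30) ≈ 175.27*I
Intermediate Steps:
R = 11 (R = 3 + 8 = 11)
s(X) = -65 (s(X) = 11 - 1*76 = 11 - 76 = -65)
sqrt(-30655 + s(99)) = sqrt(-30655 - 65) = sqrt(-30720) = 32*I*sqrt(30)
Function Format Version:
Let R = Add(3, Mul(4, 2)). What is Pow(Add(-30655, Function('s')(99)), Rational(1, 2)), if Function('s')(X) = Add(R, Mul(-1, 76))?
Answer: Mul(32, I, Pow(30, Rational(1, 2))) ≈ Mul(175.27, I)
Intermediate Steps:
R = 11 (R = Add(3, 8) = 11)
Function('s')(X) = -65 (Function('s')(X) = Add(11, Mul(-1, 76)) = Add(11, -76) = -65)
Pow(Add(-30655, Function('s')(99)), Rational(1, 2)) = Pow(Add(-30655, -65), Rational(1, 2)) = Pow(-30720, Rational(1, 2)) = Mul(32, I, Pow(30, Rational(1, 2)))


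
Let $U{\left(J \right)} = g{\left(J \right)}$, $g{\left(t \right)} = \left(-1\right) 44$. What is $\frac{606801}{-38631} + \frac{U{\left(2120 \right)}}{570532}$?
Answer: $- \frac{28850090658}{1836685141} \approx -15.708$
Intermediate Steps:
$g{\left(t \right)} = -44$
$U{\left(J \right)} = -44$
$\frac{606801}{-38631} + \frac{U{\left(2120 \right)}}{570532} = \frac{606801}{-38631} - \frac{44}{570532} = 606801 \left(- \frac{1}{38631}\right) - \frac{11}{142633} = - \frac{202267}{12877} - \frac{11}{142633} = - \frac{28850090658}{1836685141}$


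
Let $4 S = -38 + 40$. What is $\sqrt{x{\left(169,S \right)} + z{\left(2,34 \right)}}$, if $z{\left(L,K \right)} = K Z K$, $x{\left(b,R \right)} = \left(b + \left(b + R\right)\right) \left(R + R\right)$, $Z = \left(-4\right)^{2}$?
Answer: $\frac{\sqrt{75338}}{2} \approx 137.24$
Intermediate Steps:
$Z = 16$
$S = \frac{1}{2}$ ($S = \frac{-38 + 40}{4} = \frac{1}{4} \cdot 2 = \frac{1}{2} \approx 0.5$)
$x{\left(b,R \right)} = 2 R \left(R + 2 b\right)$ ($x{\left(b,R \right)} = \left(b + \left(R + b\right)\right) 2 R = \left(R + 2 b\right) 2 R = 2 R \left(R + 2 b\right)$)
$z{\left(L,K \right)} = 16 K^{2}$ ($z{\left(L,K \right)} = K 16 K = 16 K K = 16 K^{2}$)
$\sqrt{x{\left(169,S \right)} + z{\left(2,34 \right)}} = \sqrt{2 \cdot \frac{1}{2} \left(\frac{1}{2} + 2 \cdot 169\right) + 16 \cdot 34^{2}} = \sqrt{2 \cdot \frac{1}{2} \left(\frac{1}{2} + 338\right) + 16 \cdot 1156} = \sqrt{2 \cdot \frac{1}{2} \cdot \frac{677}{2} + 18496} = \sqrt{\frac{677}{2} + 18496} = \sqrt{\frac{37669}{2}} = \frac{\sqrt{75338}}{2}$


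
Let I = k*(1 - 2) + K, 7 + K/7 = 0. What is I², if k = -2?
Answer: 2209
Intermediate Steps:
K = -49 (K = -49 + 7*0 = -49 + 0 = -49)
I = -47 (I = -2*(1 - 2) - 49 = -2*(-1) - 49 = 2 - 49 = -47)
I² = (-47)² = 2209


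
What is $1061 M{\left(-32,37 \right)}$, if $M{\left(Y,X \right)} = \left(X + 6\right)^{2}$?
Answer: $1961789$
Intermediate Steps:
$M{\left(Y,X \right)} = \left(6 + X\right)^{2}$
$1061 M{\left(-32,37 \right)} = 1061 \left(6 + 37\right)^{2} = 1061 \cdot 43^{2} = 1061 \cdot 1849 = 1961789$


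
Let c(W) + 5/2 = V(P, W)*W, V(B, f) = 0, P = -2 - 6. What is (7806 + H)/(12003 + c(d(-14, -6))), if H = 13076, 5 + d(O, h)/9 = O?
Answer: 41764/24001 ≈ 1.7401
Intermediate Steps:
P = -8
d(O, h) = -45 + 9*O
c(W) = -5/2 (c(W) = -5/2 + 0*W = -5/2 + 0 = -5/2)
(7806 + H)/(12003 + c(d(-14, -6))) = (7806 + 13076)/(12003 - 5/2) = 20882/(24001/2) = 20882*(2/24001) = 41764/24001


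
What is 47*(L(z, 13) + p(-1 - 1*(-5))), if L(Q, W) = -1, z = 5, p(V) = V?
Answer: 141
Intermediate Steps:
47*(L(z, 13) + p(-1 - 1*(-5))) = 47*(-1 + (-1 - 1*(-5))) = 47*(-1 + (-1 + 5)) = 47*(-1 + 4) = 47*3 = 141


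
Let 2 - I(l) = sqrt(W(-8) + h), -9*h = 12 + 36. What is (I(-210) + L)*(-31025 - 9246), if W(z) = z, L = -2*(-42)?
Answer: -3463306 + 80542*I*sqrt(30)/3 ≈ -3.4633e+6 + 1.4705e+5*I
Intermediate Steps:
L = 84
h = -16/3 (h = -(12 + 36)/9 = -1/9*48 = -16/3 ≈ -5.3333)
I(l) = 2 - 2*I*sqrt(30)/3 (I(l) = 2 - sqrt(-8 - 16/3) = 2 - sqrt(-40/3) = 2 - 2*I*sqrt(30)/3)
(I(-210) + L)*(-31025 - 9246) = ((2 - 2*I*sqrt(30)/3) + 84)*(-31025 - 9246) = (86 - 2*I*sqrt(30)/3)*(-40271) = -3463306 + 80542*I*sqrt(30)/3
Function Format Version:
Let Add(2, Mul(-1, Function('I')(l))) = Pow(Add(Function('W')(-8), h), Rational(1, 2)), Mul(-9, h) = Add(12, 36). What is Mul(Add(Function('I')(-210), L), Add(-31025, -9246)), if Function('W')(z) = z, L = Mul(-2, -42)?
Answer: Add(-3463306, Mul(Rational(80542, 3), I, Pow(30, Rational(1, 2)))) ≈ Add(-3.4633e+6, Mul(1.4705e+5, I))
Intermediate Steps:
L = 84
h = Rational(-16, 3) (h = Mul(Rational(-1, 9), Add(12, 36)) = Mul(Rational(-1, 9), 48) = Rational(-16, 3) ≈ -5.3333)
Function('I')(l) = Add(2, Mul(Rational(-2, 3), I, Pow(30, Rational(1, 2)))) (Function('I')(l) = Add(2, Mul(-1, Pow(Add(-8, Rational(-16, 3)), Rational(1, 2)))) = Add(2, Mul(-1, Pow(Rational(-40, 3), Rational(1, 2)))) = Add(2, Mul(-1, Mul(Rational(2, 3), I, Pow(30, Rational(1, 2))))) = Add(2, Mul(Rational(-2, 3), I, Pow(30, Rational(1, 2)))))
Mul(Add(Function('I')(-210), L), Add(-31025, -9246)) = Mul(Add(Add(2, Mul(Rational(-2, 3), I, Pow(30, Rational(1, 2)))), 84), Add(-31025, -9246)) = Mul(Add(86, Mul(Rational(-2, 3), I, Pow(30, Rational(1, 2)))), -40271) = Add(-3463306, Mul(Rational(80542, 3), I, Pow(30, Rational(1, 2))))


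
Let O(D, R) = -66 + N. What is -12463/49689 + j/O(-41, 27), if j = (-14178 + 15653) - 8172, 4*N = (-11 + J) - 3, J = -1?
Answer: 49170065/513453 ≈ 95.764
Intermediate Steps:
N = -15/4 (N = ((-11 - 1) - 3)/4 = (-12 - 3)/4 = (1/4)*(-15) = -15/4 ≈ -3.7500)
O(D, R) = -279/4 (O(D, R) = -66 - 15/4 = -279/4)
j = -6697 (j = 1475 - 8172 = -6697)
-12463/49689 + j/O(-41, 27) = -12463/49689 - 6697/(-279/4) = -12463*1/49689 - 6697*(-4/279) = -12463/49689 + 26788/279 = 49170065/513453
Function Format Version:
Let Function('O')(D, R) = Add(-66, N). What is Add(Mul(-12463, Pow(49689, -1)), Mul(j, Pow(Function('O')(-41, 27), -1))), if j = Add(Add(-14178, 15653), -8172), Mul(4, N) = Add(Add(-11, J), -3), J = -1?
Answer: Rational(49170065, 513453) ≈ 95.764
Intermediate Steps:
N = Rational(-15, 4) (N = Mul(Rational(1, 4), Add(Add(-11, -1), -3)) = Mul(Rational(1, 4), Add(-12, -3)) = Mul(Rational(1, 4), -15) = Rational(-15, 4) ≈ -3.7500)
Function('O')(D, R) = Rational(-279, 4) (Function('O')(D, R) = Add(-66, Rational(-15, 4)) = Rational(-279, 4))
j = -6697 (j = Add(1475, -8172) = -6697)
Add(Mul(-12463, Pow(49689, -1)), Mul(j, Pow(Function('O')(-41, 27), -1))) = Add(Mul(-12463, Pow(49689, -1)), Mul(-6697, Pow(Rational(-279, 4), -1))) = Add(Mul(-12463, Rational(1, 49689)), Mul(-6697, Rational(-4, 279))) = Add(Rational(-12463, 49689), Rational(26788, 279)) = Rational(49170065, 513453)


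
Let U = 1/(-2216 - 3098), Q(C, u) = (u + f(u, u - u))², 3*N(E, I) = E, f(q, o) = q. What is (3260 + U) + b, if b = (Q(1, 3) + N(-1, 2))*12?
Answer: 19598031/5314 ≈ 3688.0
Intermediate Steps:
N(E, I) = E/3
Q(C, u) = 4*u² (Q(C, u) = (u + u)² = (2*u)² = 4*u²)
b = 428 (b = (4*3² + (⅓)*(-1))*12 = (4*9 - ⅓)*12 = (36 - ⅓)*12 = (107/3)*12 = 428)
U = -1/5314 (U = 1/(-5314) = -1/5314 ≈ -0.00018818)
(3260 + U) + b = (3260 - 1/5314) + 428 = 17323639/5314 + 428 = 19598031/5314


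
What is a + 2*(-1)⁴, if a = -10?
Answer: -8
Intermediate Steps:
a + 2*(-1)⁴ = -10 + 2*(-1)⁴ = -10 + 2*1 = -10 + 2 = -8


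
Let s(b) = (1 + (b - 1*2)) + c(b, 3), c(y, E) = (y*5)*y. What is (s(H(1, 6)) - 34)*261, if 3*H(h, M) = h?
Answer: -8903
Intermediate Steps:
c(y, E) = 5*y² (c(y, E) = (5*y)*y = 5*y²)
H(h, M) = h/3
s(b) = -1 + b + 5*b² (s(b) = (1 + (b - 1*2)) + 5*b² = (1 + (b - 2)) + 5*b² = (1 + (-2 + b)) + 5*b² = (-1 + b) + 5*b² = -1 + b + 5*b²)
(s(H(1, 6)) - 34)*261 = ((-1 + (⅓)*1 + 5*((⅓)*1)²) - 34)*261 = ((-1 + ⅓ + 5*(⅓)²) - 34)*261 = ((-1 + ⅓ + 5*(⅑)) - 34)*261 = ((-1 + ⅓ + 5/9) - 34)*261 = (-⅑ - 34)*261 = -307/9*261 = -8903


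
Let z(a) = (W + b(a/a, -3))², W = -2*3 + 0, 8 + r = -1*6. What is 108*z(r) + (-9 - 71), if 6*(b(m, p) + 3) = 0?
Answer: 8668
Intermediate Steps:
b(m, p) = -3 (b(m, p) = -3 + (⅙)*0 = -3 + 0 = -3)
r = -14 (r = -8 - 1*6 = -8 - 6 = -14)
W = -6 (W = -6 + 0 = -6)
z(a) = 81 (z(a) = (-6 - 3)² = (-9)² = 81)
108*z(r) + (-9 - 71) = 108*81 + (-9 - 71) = 8748 - 80 = 8668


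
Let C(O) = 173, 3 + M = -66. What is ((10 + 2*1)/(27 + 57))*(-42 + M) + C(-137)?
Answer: 1100/7 ≈ 157.14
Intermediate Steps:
M = -69 (M = -3 - 66 = -69)
((10 + 2*1)/(27 + 57))*(-42 + M) + C(-137) = ((10 + 2*1)/(27 + 57))*(-42 - 69) + 173 = ((10 + 2)/84)*(-111) + 173 = (12*(1/84))*(-111) + 173 = (⅐)*(-111) + 173 = -111/7 + 173 = 1100/7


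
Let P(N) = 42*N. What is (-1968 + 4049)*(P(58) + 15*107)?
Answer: 8409321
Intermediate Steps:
(-1968 + 4049)*(P(58) + 15*107) = (-1968 + 4049)*(42*58 + 15*107) = 2081*(2436 + 1605) = 2081*4041 = 8409321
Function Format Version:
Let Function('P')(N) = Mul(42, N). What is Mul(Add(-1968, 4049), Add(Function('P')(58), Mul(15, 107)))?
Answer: 8409321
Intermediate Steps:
Mul(Add(-1968, 4049), Add(Function('P')(58), Mul(15, 107))) = Mul(Add(-1968, 4049), Add(Mul(42, 58), Mul(15, 107))) = Mul(2081, Add(2436, 1605)) = Mul(2081, 4041) = 8409321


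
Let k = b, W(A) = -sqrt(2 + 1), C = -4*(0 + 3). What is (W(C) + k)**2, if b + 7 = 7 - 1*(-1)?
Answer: (1 - sqrt(3))**2 ≈ 0.53590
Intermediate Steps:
C = -12 (C = -4*3 = -12)
W(A) = -sqrt(3)
b = 1 (b = -7 + (7 - 1*(-1)) = -7 + (7 + 1) = -7 + 8 = 1)
k = 1
(W(C) + k)**2 = (-sqrt(3) + 1)**2 = (1 - sqrt(3))**2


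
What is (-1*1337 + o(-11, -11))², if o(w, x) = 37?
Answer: 1690000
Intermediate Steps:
(-1*1337 + o(-11, -11))² = (-1*1337 + 37)² = (-1337 + 37)² = (-1300)² = 1690000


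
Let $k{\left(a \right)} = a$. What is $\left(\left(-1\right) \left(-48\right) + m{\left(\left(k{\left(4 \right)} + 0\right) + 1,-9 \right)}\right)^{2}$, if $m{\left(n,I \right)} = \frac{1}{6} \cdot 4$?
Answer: $\frac{21316}{9} \approx 2368.4$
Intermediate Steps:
$m{\left(n,I \right)} = \frac{2}{3}$ ($m{\left(n,I \right)} = \frac{1}{6} \cdot 4 = \frac{2}{3}$)
$\left(\left(-1\right) \left(-48\right) + m{\left(\left(k{\left(4 \right)} + 0\right) + 1,-9 \right)}\right)^{2} = \left(\left(-1\right) \left(-48\right) + \frac{2}{3}\right)^{2} = \left(48 + \frac{2}{3}\right)^{2} = \left(\frac{146}{3}\right)^{2} = \frac{21316}{9}$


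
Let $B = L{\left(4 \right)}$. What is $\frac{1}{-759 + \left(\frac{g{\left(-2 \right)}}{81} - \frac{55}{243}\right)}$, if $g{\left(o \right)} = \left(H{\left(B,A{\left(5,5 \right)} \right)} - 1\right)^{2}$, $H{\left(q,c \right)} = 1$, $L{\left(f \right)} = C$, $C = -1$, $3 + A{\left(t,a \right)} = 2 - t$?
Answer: $- \frac{243}{184492} \approx -0.0013171$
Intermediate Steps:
$A{\left(t,a \right)} = -1 - t$ ($A{\left(t,a \right)} = -3 - \left(-2 + t\right) = -1 - t$)
$L{\left(f \right)} = -1$
$B = -1$
$g{\left(o \right)} = 0$ ($g{\left(o \right)} = \left(1 - 1\right)^{2} = 0^{2} = 0$)
$\frac{1}{-759 + \left(\frac{g{\left(-2 \right)}}{81} - \frac{55}{243}\right)} = \frac{1}{-759 + \left(\frac{0}{81} - \frac{55}{243}\right)} = \frac{1}{-759 + \left(0 \cdot \frac{1}{81} - \frac{55}{243}\right)} = \frac{1}{-759 + \left(0 - \frac{55}{243}\right)} = \frac{1}{-759 - \frac{55}{243}} = \frac{1}{- \frac{184492}{243}} = - \frac{243}{184492}$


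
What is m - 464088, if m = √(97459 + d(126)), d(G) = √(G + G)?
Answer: -464088 + √(97459 + 6*√7) ≈ -4.6378e+5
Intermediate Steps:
d(G) = √2*√G (d(G) = √(2*G) = √2*√G)
m = √(97459 + 6*√7) (m = √(97459 + √2*√126) = √(97459 + √2*(3*√14)) = √(97459 + 6*√7) ≈ 312.21)
m - 464088 = √(97459 + 6*√7) - 464088 = -464088 + √(97459 + 6*√7)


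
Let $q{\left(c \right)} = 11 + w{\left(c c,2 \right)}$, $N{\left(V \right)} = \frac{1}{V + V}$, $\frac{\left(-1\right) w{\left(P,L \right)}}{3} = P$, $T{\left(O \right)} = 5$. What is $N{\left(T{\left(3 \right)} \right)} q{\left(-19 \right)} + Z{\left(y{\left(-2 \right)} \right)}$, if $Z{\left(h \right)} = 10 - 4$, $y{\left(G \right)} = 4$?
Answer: $- \frac{506}{5} \approx -101.2$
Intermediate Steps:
$w{\left(P,L \right)} = - 3 P$
$Z{\left(h \right)} = 6$ ($Z{\left(h \right)} = 10 - 4 = 6$)
$N{\left(V \right)} = \frac{1}{2 V}$
$q{\left(c \right)} = 11 - 3 c^{2}$ ($q{\left(c \right)} = 11 - 3 c c = 11 - 3 c^{2}$)
$N{\left(T{\left(3 \right)} \right)} q{\left(-19 \right)} + Z{\left(y{\left(-2 \right)} \right)} = \frac{1}{2 \cdot 5} \left(11 - 3 \left(-19\right)^{2}\right) + 6 = \frac{1}{2} \cdot \frac{1}{5} \left(11 - 1083\right) + 6 = \frac{11 - 1083}{10} + 6 = \frac{1}{10} \left(-1072\right) + 6 = - \frac{536}{5} + 6 = - \frac{506}{5}$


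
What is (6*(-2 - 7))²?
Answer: 2916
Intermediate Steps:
(6*(-2 - 7))² = (6*(-9))² = (-54)² = 2916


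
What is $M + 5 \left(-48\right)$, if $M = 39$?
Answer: $-201$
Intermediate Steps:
$M + 5 \left(-48\right) = 39 + 5 \left(-48\right) = 39 - 240 = -201$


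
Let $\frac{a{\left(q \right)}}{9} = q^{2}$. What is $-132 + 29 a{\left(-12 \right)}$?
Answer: $37452$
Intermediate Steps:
$a{\left(q \right)} = 9 q^{2}$
$-132 + 29 a{\left(-12 \right)} = -132 + 29 \cdot 9 \left(-12\right)^{2} = -132 + 29 \cdot 9 \cdot 144 = -132 + 29 \cdot 1296 = -132 + 37584 = 37452$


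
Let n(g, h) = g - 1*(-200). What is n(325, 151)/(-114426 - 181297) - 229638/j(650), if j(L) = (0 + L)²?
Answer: -34065525387/62471483750 ≈ -0.54530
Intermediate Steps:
n(g, h) = 200 + g (n(g, h) = g + 200 = 200 + g)
j(L) = L²
n(325, 151)/(-114426 - 181297) - 229638/j(650) = (200 + 325)/(-114426 - 181297) - 229638/(650²) = 525/(-295723) - 229638/422500 = 525*(-1/295723) - 229638*1/422500 = -525/295723 - 114819/211250 = -34065525387/62471483750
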